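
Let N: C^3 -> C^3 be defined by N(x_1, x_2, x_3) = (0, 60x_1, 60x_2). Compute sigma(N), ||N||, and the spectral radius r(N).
sigma(N) = {0}; ||N|| = 60; r(N) = 0. (N is nilpotent with N^3 = 0.)

On C^3, N is a strictly lower-triangular matrix with 60 on the subdiagonal and zeros elsewhere, so its characteristic polynomial is lambda^3 and every eigenvalue is 0: sigma(N) = {0}. For the operator norm, N e_i = 60e_{i+1} for i = 1, ..., 2 and N e_3 = 0, so the singular values of N are 60 (with multiplicity 2) and 0; hence ||N|| = 60. The spectral radius r(N) = max|lambda| = 0. Note ||N|| > r(N) — characteristic of non-normal nilpotent operators. Indeed N^3 = 0.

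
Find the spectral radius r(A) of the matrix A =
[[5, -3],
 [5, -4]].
r(A) = (1 + sqrt(21))/2 ≈ 2.7913

The eigenvalues of A are the roots of its characteristic polynomial. With M = A (coefficients from the trace and determinant):
  p(λ) = det(λ I - M) = λ^2 - λ - 5.
For λ^2 - λ - 5 the discriminant is 21. It is nonnegative but not a perfect square, so the roots are real and irrational: λ = (1 ± sqrt(21))/2 ≈ 2.7913, -1.7913.
Thus the eigenvalues (to 4 decimals) are 2.7913 (modulus 2.7913); -1.7913 (modulus 1.7913). The spectral radius is the largest modulus: r(A) = (1 + sqrt(21))/2 ≈ 2.7913. (Cross-check: r(A) ≤ ||A||_2 ≈ 8.6409; equality holds whenever A is normal, though it can also hold for some non-normal A.)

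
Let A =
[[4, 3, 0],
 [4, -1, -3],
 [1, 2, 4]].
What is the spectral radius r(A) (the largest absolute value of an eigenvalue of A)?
r(A) ≈ 4.7178

The eigenvalues of A are the roots of its characteristic polynomial. With M = A (coefficients from the trace, the sum of principal 2x2 minors, and det A):
  p(λ) = det(λ I - M) = λ^3 - 7λ^2 + 2λ + 49.
No integer candidate from the rational root theorem (±divisors of 49) is a root, so the roots are irrational. The cubic discriminant is Δ = -9783 < 0, so there is one real root and a complex-conjugate pair. p(-3) = -47 and p(-2) = 9 have opposite signs, so a root lies in (-3, -2); Newton's method refines it to λ ≈ -2.2015. Dividing out (λ - (-2.2015)) leaves approximately λ^2 - 9.2015λ + 22.2573. For λ^2 - 9.2015λ + 22.2573 the discriminant is -4.3614. It is negative, so the remaining roots are the complex-conjugate pair λ ≈ 4.6008 ± 1.0442i. Their product equals the constant term, so |λ|^2 ≈ 22.2573 and |λ| ≈ 4.7178.
Thus the eigenvalues (to 4 decimals) are -2.2015 (modulus 2.2015); 4.6008 ± 1.0442i (modulus 4.7178). The spectral radius is the largest modulus: r(A) ≈ 4.7178. (Cross-check: r(A) ≤ ||A||_2 ≈ 6.2062; equality holds whenever A is normal, though it can also hold for some non-normal A.)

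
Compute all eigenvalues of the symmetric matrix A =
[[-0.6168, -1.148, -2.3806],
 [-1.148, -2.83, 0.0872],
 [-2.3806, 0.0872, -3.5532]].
sigma(A) ≈ {-5, -3, 1}

A is real symmetric, so its spectrum consists of real eigenvalues. Expanding the characteristic polynomial of the displayed matrix gives
  det(λ I - A) = p(λ) = λ^3 + (7)λ^2 + (7)λ + (-15).
Solving p(λ) = 0 yields eigenvalues ≈ -5, -3, 1. (A is shown rounded to 4 decimals, so these recover the underlying integer eigenvalues to within that precision.)
Verification: the trace of A = -7 equals the sum of eigenvalues -7, and det(A) ≈ 15.0002 matches the eigenvalue product 15.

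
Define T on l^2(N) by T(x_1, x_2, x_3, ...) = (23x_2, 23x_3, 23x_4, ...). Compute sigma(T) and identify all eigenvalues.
sigma(T) = closed disk {z in C : |z| ≤ 23}; sigma_p(T) = open disk {z in C : |z| < 23}

Note T = 23·V where V is the unit left shift (V x)_k = x_{k+1}; so sigma(T) = 23·sigma(V) and ||T|| = 23||V||. ||T x||^2 = 529sum_{k≥2} |x_k|^2 ≤ 529||x||^2, with equality on {x : x_1 = 0}, so ||T|| = 23. For any lambda with |lambda| < 23, set r = lambda/23 (|r| < 1); the vector x = (1, r, r^2, ...) is in l^2 and satisfies T x = 23(r, r^2, ...) = lambda x, so lambda is an eigenvalue. On the boundary |lambda| = 23 the geometric series diverges, so no l^2 eigenvector exists, but these lambda lie in the approximate point spectrum. Hence sigma(T) is the closed disk of radius 23 and sigma_p(T) is the open disk.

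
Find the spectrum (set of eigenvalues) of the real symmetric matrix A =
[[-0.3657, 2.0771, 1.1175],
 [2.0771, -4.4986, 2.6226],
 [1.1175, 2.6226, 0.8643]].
sigma(A) ≈ {-6, -1, 3}

A is real symmetric, so its spectrum consists of real eigenvalues. Expanding the characteristic polynomial of the displayed matrix gives
  det(λ I - A) = p(λ) = λ^3 + (4)λ^2 + (-15)λ + (-18.0011).
Solving p(λ) = 0 yields eigenvalues ≈ -6, -1, 3. (A is shown rounded to 4 decimals, so these recover the underlying integer eigenvalues to within that precision.)
Verification: the trace of A = -4 equals the sum of eigenvalues -4, and det(A) ≈ 18.0011 matches the eigenvalue product 18.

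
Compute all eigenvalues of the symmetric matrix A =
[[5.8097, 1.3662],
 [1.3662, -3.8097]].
sigma(A) ≈ {-4, 6}

A is real symmetric, so its spectrum consists of real eigenvalues. Expanding the characteristic polynomial of the displayed matrix gives
  det(λ I - A) = p(λ) = λ^2 + (-2)λ + (-24).
Solving p(λ) = 0 yields eigenvalues ≈ -4, 6. (A is shown rounded to 4 decimals, so these recover the underlying integer eigenvalues to within that precision.)
Verification: the trace of A = 2 equals the sum of eigenvalues 2, and det(A) ≈ -23.9997 matches the eigenvalue product -24.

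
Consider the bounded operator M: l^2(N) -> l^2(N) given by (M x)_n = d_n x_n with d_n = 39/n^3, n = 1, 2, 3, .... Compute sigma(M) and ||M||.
sigma(M) = {39/n^3 : n ≥ 1} ∪ {0}; ||M|| = 39

A bounded diagonal operator on l^2 with diagonal entries d_n has spectrum equal to the closure of {d_n : n ≥ 1}: every d_n is an eigenvalue (with eigenvector e_n), so {d_n} ⊂ sigma(M); the spectrum is closed, so its closure is too; and for lambda not in the closure, (M - lambda I) has bounded inverse (the diagonal entries 1/(d_n - lambda) are bounded). For our sequence d_n = 39/n^3, n = 1, 2, 3, ...:
  - {d_n} = {39/n^3 : n ≥ 1}; the only limit point is 0
  - closure = {39/n^3 : n ≥ 1} ∪ {0}
For the norm: a diagonal operator has ||M|| = sup_n |d_n|. Here d_n = 39/n^3 is positive and decreasing, so sup_n |d_n| = d_1 = 39. So ||M|| = 39.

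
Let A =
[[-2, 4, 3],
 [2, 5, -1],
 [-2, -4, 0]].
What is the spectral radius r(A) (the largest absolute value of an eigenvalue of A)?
r(A) ≈ 6.1707

The eigenvalues of A are the roots of its characteristic polynomial. With M = A (coefficients from the trace, the sum of principal 2x2 minors, and det A):
  p(λ) = det(λ I - M) = λ^3 - 3λ^2 - 16λ - 22.
No integer candidate from the rational root theorem (±divisors of 22) is a root, so the roots are irrational. The cubic discriminant is Δ = -15764 < 0, so there is one real root and a complex-conjugate pair. p(6) = -10 and p(7) = 62 have opposite signs, so a root lies in (6, 7); Newton's method refines it to λ ≈ 6.1707. Dividing out (λ - (6.1707)) leaves approximately λ^2 + 3.1707λ + 3.5652. For λ^2 + 3.1707λ + 3.5652 the discriminant is -4.2078. It is negative, so the remaining roots are the complex-conjugate pair λ ≈ -1.5853 ± 1.0256i. Their product equals the constant term, so |λ|^2 ≈ 3.5652 and |λ| ≈ 1.8882.
Thus the eigenvalues (to 4 decimals) are 6.1707 (modulus 6.1707); -1.5853 ± 1.0256i (modulus 1.8882). The spectral radius is the largest modulus: r(A) ≈ 6.1707. (Cross-check: r(A) ≤ ||A||_2 ≈ 7.7255; equality holds whenever A is normal, though it can also hold for some non-normal A.)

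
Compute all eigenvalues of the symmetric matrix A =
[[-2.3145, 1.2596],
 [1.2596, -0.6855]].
sigma(A) ≈ {-3, 0}

A is real symmetric, so its spectrum consists of real eigenvalues. Expanding the characteristic polynomial of the displayed matrix gives
  det(λ I - A) = p(λ) = λ^2 + (3)λ + (0).
Solving p(λ) = 0 yields eigenvalues ≈ -3, 0. (A is shown rounded to 4 decimals, so these recover the underlying integer eigenvalues to within that precision.)
Verification: the trace of A = -3 equals the sum of eigenvalues -3, and det(A) ≈ -0.0000 matches the eigenvalue product 0.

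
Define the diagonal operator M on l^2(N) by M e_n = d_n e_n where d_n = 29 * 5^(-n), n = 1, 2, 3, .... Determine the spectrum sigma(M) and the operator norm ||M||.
sigma(M) = {29 * 5^(-n) : n ≥ 1} ∪ {0}; ||M|| = 29/5

A bounded diagonal operator on l^2 with diagonal entries d_n has spectrum equal to the closure of {d_n : n ≥ 1}: every d_n is an eigenvalue (with eigenvector e_n), so {d_n} ⊂ sigma(M); the spectrum is closed, so its closure is too; and for lambda not in the closure, (M - lambda I) has bounded inverse (the diagonal entries 1/(d_n - lambda) are bounded). For our sequence d_n = 29 * 5^(-n), n = 1, 2, 3, ...:
  - {d_n} = {29 * 5^(-n) : n ≥ 1}; the only limit point is 0
  - closure = {29 * 5^(-n) : n ≥ 1} ∪ {0}
For the norm: a diagonal operator has ||M|| = sup_n |d_n|. Here d_n = 29 * 5^(-n) is positive and decreasing, so sup_n |d_n| = d_1 = 29/5. So ||M|| = 29/5.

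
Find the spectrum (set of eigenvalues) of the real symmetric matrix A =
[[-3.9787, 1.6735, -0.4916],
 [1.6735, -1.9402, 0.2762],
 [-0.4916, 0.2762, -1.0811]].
sigma(A) ≈ {-5, -1} (-1 with multiplicity 2)

A is real symmetric, so its spectrum consists of real eigenvalues. Expanding the characteristic polynomial of the displayed matrix gives
  det(λ I - A) = p(λ) = λ^3 + (7)λ^2 + (11)λ + (5).
Solving p(λ) = 0 yields eigenvalues ≈ -5, -1, -1. (A is shown rounded to 4 decimals, so these recover the underlying integer eigenvalues to within that precision.)
Verification: the trace of A = -7 equals the sum of eigenvalues -7, and det(A) ≈ -4.9998 matches the eigenvalue product -5.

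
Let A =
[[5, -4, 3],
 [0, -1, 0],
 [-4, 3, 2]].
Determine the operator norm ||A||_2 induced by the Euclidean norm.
||A||_2 ≈ 8.2409 (= sqrt(largest eigenvalue of A^T A))

||A||_2 = sigma_max(A) = sqrt(lambda_max(A^T A)). Form the symmetric matrix M = A^T A =
[[41, -32, 7],
 [-32, 26, -6],
 [7, -6, 13]].
Its characteristic polynomial (trace, sum of principal 2x2 minors, determinant of M give the coefficients) is
  p(λ) = det(λ I - M) = λ^3 - 80λ^2 + 828λ - 484.
No integer candidate from the rational root theorem (±divisors of 484) is a root, so the roots are irrational. The cubic discriminant is Δ = 1696609360 > 0, so there are three distinct real roots. p(0) = -484 and p(1) = 265 have opposite signs, so a root lies in (0, 1); Newton's method refines it to λ ≈ 0.6216. p(11) = 275 and p(12) = -340 have opposite signs, so a root lies in (11, 12); Newton's method refines it to λ ≈ 11.4656. p(67) = -3365 and p(68) = 332 have opposite signs, so a root lies in (67, 68); Newton's method refines it to λ ≈ 67.9128. Check (Vieta): the three roots sum to 80, matching tr M = 80.
So the eigenvalues of A^T A are ≈ 0.6216, 11.4656, 67.9128 (all ≥ 0, as they must be for A^T A). The largest is λ_max ≈ 67.9128, hence ||A||_2 = sqrt(λ_max) ≈ 8.2409.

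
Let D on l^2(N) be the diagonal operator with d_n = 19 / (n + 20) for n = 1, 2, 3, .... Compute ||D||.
||D|| = 19/21 (attained at n = 1)

For D diagonal, ||D|| = sup_n |d_n| = sup_n 19/(n + 20). This is positive and strictly decreasing in n, so the supremum is attained at n = 1: d_1 = 19/(1 + 20) = 19/21. Hence ||D|| = 19/21.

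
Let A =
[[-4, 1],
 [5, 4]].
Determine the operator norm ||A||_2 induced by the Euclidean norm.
||A||_2 = 7 (= sqrt(largest eigenvalue of A^T A))

||A||_2 = sigma_max(A) = sqrt(lambda_max(A^T A)). Form the symmetric matrix M = A^T A =
[[41, 16],
 [16, 17]].
Its characteristic polynomial (trace, determinant of M give the coefficients) is
  p(λ) = det(λ I - M) = λ^2 - 58λ + 441.
For λ^2 - 58λ + 441 the discriminant is 1600. It is a perfect square (40^2), so the roots are rational: λ = (58 ± 40)/2 = 49, 9.
So the eigenvalues of A^T A are ≈ 9, 49 (all ≥ 0, as they must be for A^T A). The largest is λ_max = 49, hence ||A||_2 = sqrt(λ_max) = 7.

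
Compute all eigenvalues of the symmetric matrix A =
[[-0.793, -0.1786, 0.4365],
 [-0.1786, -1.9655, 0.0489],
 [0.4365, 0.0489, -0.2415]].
sigma(A) ≈ {-2, -1, 0}

A is real symmetric, so its spectrum consists of real eigenvalues. Expanding the characteristic polynomial of the displayed matrix gives
  det(λ I - A) = p(λ) = λ^3 + (3)λ^2 + (2)λ + (0).
Solving p(λ) = 0 yields eigenvalues ≈ -2, -1, 0. (A is shown rounded to 4 decimals, so these recover the underlying integer eigenvalues to within that precision.)
Verification: the trace of A = -3 equals the sum of eigenvalues -3, and det(A) ≈ 0.0001 matches the eigenvalue product 0.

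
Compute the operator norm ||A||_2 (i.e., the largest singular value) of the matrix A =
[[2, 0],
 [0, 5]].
||A||_2 = 5 (= sqrt(largest eigenvalue of A^T A))

||A||_2 = sigma_max(A) = sqrt(lambda_max(A^T A)). Form the symmetric matrix M = A^T A =
[[4, 0],
 [0, 25]].
Its characteristic polynomial (trace, determinant of M give the coefficients) is
  p(λ) = det(λ I - M) = λ^2 - 29λ + 100.
For λ^2 - 29λ + 100 the discriminant is 441. It is a perfect square (21^2), so the roots are rational: λ = (29 ± 21)/2 = 25, 4.
So the eigenvalues of A^T A are ≈ 4, 25 (all ≥ 0, as they must be for A^T A). The largest is λ_max = 25, hence ||A||_2 = sqrt(λ_max) = 5.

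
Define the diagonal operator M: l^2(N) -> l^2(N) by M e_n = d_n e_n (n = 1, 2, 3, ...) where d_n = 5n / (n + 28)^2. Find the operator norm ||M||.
||M|| = 5/112 (attained at n = 28)

For M diagonal, ||M|| = sup_n |d_n|. Treat f(x) = 5x / (x + 28)^2 for real x > 0. By the quotient rule, f'(x) = 5(28 - x)/(x + 28)^3, which is positive for x < 28 and negative for x > 28. So f has a unique maximum at x = 28, and since 28 is a positive integer, the supremum over n ≥ 1 is attained at n = 28: d_28 = 5·28/(28 + 28)^2 = 5·28/3136 = 5/112. Hence ||M|| = 5/112.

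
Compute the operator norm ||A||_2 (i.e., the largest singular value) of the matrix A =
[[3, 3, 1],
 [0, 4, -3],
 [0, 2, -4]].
||A||_2 ≈ 6.7222 (= sqrt(largest eigenvalue of A^T A))

||A||_2 = sigma_max(A) = sqrt(lambda_max(A^T A)). Form the symmetric matrix M = A^T A =
[[9, 9, 3],
 [9, 29, -17],
 [3, -17, 26]].
Its characteristic polynomial (trace, sum of principal 2x2 minors, determinant of M give the coefficients) is
  p(λ) = det(λ I - M) = λ^3 - 64λ^2 + 870λ - 900.
No integer candidate from the rational root theorem (±divisors of 900) is a root, so the roots are irrational. The cubic discriminant is Δ = 402678000 > 0, so there are three distinct real roots. p(1) = -93 and p(2) = 592 have opposite signs, so a root lies in (1, 2); Newton's method refines it to λ ≈ 1.1261. p(17) = 307 and p(18) = -144 have opposite signs, so a root lies in (17, 18); Newton's method refines it to λ ≈ 17.6861. p(45) = -225 and p(46) = 1032 have opposite signs, so a root lies in (45, 46); Newton's method refines it to λ ≈ 45.1878. Check (Vieta): the three roots sum to 64, matching tr M = 64.
So the eigenvalues of A^T A are ≈ 1.1261, 17.6861, 45.1878 (all ≥ 0, as they must be for A^T A). The largest is λ_max ≈ 45.1878, hence ||A||_2 = sqrt(λ_max) ≈ 6.7222.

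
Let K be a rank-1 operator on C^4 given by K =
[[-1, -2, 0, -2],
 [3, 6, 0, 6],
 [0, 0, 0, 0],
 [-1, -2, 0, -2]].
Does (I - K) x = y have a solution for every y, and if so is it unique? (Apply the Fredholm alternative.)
(I - K) is invertible (det(I - K) = -2 ≠ 0), so for every y in C^4 the equation (I - K) x = y has a unique solution.

K has rank 1, so it is an outer product K = u v^T: every row of K is a multiple of one row vector. Reading off the entries, u = (1, -3, 0, 1) and v = (-1, -2, 0, -2) (row i of K equals u_i·v^T). A rank-one matrix u v^T satisfies K u = u (v·u) and kills the (3)-dimensional subspace v^⊥, so its characteristic polynomial is lambda^3 (lambda - v·u) with v·u = tr K = 3. Hence the eigenvalues of I - K are 1 (multiplicity 3) and 1 - (3) = -2, so det(I - K) = -2. (Direct check: I - K =
[[2, 2, 0, 2],
 [-3, -5, 0, -6],
 [0, 0, 1, 0],
 [1, 2, 0, 3]]
has determinant -2.) The finite-dimensional Fredholm alternative says: either (I - K) is invertible, or ker(I - K) ≠ {0} and then range(I - K) = ker((I - K)^*)^⊥, with dim ker(I - K) = dim ker((I - K)^*). Since det(I - K) ≠ 0, 1 is not an eigenvalue of K and ker(I - K) = {0}, so we are in the first case: for every y there is a unique x = (I - K)^(-1) y. Explicitly, by the Sherman–Morrison formula, (I - u v^T)^(-1) = I + u v^T/(1 - v·u), i.e. (I - K)^(-1) = I + K/(-2).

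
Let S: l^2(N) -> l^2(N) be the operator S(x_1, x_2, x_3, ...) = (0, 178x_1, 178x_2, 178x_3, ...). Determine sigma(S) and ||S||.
sigma(S) = closed disk {z in C : |z| ≤ 178}; ||S|| = 178

Note S = 178·U where U is the unit right shift (U x)_k = x_{k-1} (with x_0 := 0); so ||S|| = 178||U|| and sigma(S) = 178·sigma(U). ||S x||^2 = sum_{k≥1} |178x_k|^2 = 31684||x||^2, so ||S|| = 178 and sigma(S) ⊂ {|z| ≤ 178}. For any |lambda| < 178, the equation (S - lambda I) x = 0 forces x_1 = 0, then 178x_k = lambda x_{k+1} ⇒ x = 0, so S has no eigenvalues. But (S - lambda I) is not surjective for |lambda| < 178: solving (S - lambda I) x = e_1 would require x_n proportional to (lambda/178)^(-n), which is not in l^2. So every |lambda| < 178 lies in the residual spectrum. The boundary |lambda| = 178 is in the approximate point spectrum (the spectrum is closed). Hence sigma(S) is the closed disk of radius 178.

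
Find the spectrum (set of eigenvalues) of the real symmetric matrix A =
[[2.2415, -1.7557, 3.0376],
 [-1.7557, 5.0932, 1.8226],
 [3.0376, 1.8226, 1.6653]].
sigma(A) ≈ {-2, 5, 6}

A is real symmetric, so its spectrum consists of real eigenvalues. Expanding the characteristic polynomial of the displayed matrix gives
  det(λ I - A) = p(λ) = λ^3 + (-9)λ^2 + (8)λ + (60.0028).
Solving p(λ) = 0 yields eigenvalues ≈ -2, 5, 6. (A is shown rounded to 4 decimals, so these recover the underlying integer eigenvalues to within that precision.)
Verification: the trace of A = 9 equals the sum of eigenvalues 9, and det(A) ≈ -60.0028 matches the eigenvalue product -60.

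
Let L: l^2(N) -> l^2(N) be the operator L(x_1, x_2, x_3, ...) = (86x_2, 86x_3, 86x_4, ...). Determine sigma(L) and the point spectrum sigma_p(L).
sigma(L) = closed disk {z in C : |z| ≤ 86}; sigma_p(L) = open disk {z in C : |z| < 86}

Note L = 86·V where V is the unit left shift (V x)_k = x_{k+1}; so sigma(L) = 86·sigma(V) and ||L|| = 86||V||. ||L x||^2 = 7396sum_{k≥2} |x_k|^2 ≤ 7396||x||^2, with equality on {x : x_1 = 0}, so ||L|| = 86. For any lambda with |lambda| < 86, set r = lambda/86 (|r| < 1); the vector x = (1, r, r^2, ...) is in l^2 and satisfies L x = 86(r, r^2, ...) = lambda x, so lambda is an eigenvalue. On the boundary |lambda| = 86 the geometric series diverges, so no l^2 eigenvector exists, but these lambda lie in the approximate point spectrum. Hence sigma(L) is the closed disk of radius 86 and sigma_p(L) is the open disk.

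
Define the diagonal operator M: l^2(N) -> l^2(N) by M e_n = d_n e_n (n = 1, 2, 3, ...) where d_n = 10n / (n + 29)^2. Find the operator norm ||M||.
||M|| = 5/58 (attained at n = 29)

For M diagonal, ||M|| = sup_n |d_n|. Treat f(x) = 10x / (x + 29)^2 for real x > 0. By the quotient rule, f'(x) = 10(29 - x)/(x + 29)^3, which is positive for x < 29 and negative for x > 29. So f has a unique maximum at x = 29, and since 29 is a positive integer, the supremum over n ≥ 1 is attained at n = 29: d_29 = 10·29/(29 + 29)^2 = 10·29/3364 = 5/58. Hence ||M|| = 5/58.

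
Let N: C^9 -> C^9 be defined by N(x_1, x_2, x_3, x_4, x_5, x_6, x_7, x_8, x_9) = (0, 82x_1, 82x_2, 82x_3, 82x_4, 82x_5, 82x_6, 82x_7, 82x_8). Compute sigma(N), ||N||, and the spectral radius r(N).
sigma(N) = {0}; ||N|| = 82; r(N) = 0. (N is nilpotent with N^9 = 0.)

On C^9, N is a strictly lower-triangular matrix with 82 on the subdiagonal and zeros elsewhere, so its characteristic polynomial is lambda^9 and every eigenvalue is 0: sigma(N) = {0}. For the operator norm, N e_i = 82e_{i+1} for i = 1, ..., 8 and N e_9 = 0, so the singular values of N are 82 (with multiplicity 8) and 0; hence ||N|| = 82. The spectral radius r(N) = max|lambda| = 0. Note ||N|| > r(N) — characteristic of non-normal nilpotent operators. Indeed N^9 = 0.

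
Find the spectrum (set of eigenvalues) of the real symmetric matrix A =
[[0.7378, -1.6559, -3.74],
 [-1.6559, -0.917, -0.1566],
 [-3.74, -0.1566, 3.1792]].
sigma(A) ≈ {-3, 0, 6}

A is real symmetric, so its spectrum consists of real eigenvalues. Expanding the characteristic polynomial of the displayed matrix gives
  det(λ I - A) = p(λ) = λ^3 + (-3)λ^2 + (-18)λ + (0).
Solving p(λ) = 0 yields eigenvalues ≈ -3, 0, 6. (A is shown rounded to 4 decimals, so these recover the underlying integer eigenvalues to within that precision.)
Verification: the trace of A = 3 equals the sum of eigenvalues 3, and det(A) ≈ 0.0006 matches the eigenvalue product 0.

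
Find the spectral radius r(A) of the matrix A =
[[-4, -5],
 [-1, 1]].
r(A) = (3 + sqrt(45))/2 ≈ 4.8541

The eigenvalues of A are the roots of its characteristic polynomial. With M = A (coefficients from the trace and determinant):
  p(λ) = det(λ I - M) = λ^2 + 3λ - 9.
For λ^2 + 3λ - 9 the discriminant is 45. It is nonnegative but not a perfect square, so the roots are real and irrational: λ = (-3 ± sqrt(45))/2 ≈ 1.8541, -4.8541.
Thus the eigenvalues (to 4 decimals) are 1.8541 (modulus 1.8541); -4.8541 (modulus 4.8541). The spectral radius is the largest modulus: r(A) = (3 + sqrt(45))/2 ≈ 4.8541. (Cross-check: r(A) ≤ ||A||_2 ≈ 6.4051; equality holds whenever A is normal, though it can also hold for some non-normal A.)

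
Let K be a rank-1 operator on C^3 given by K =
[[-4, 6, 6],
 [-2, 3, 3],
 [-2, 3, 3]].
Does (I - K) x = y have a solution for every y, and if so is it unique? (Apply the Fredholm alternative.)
(I - K) is invertible (det(I - K) = -1 ≠ 0), so for every y in C^3 the equation (I - K) x = y has a unique solution.

K has rank 1, so it is an outer product K = u v^T: every row of K is a multiple of one row vector. Reading off the entries, u = (-2, -1, -1) and v = (2, -3, -3) (row i of K equals u_i·v^T). A rank-one matrix u v^T satisfies K u = u (v·u) and kills the (2)-dimensional subspace v^⊥, so its characteristic polynomial is lambda^2 (lambda - v·u) with v·u = tr K = 2. Hence the eigenvalues of I - K are 1 (multiplicity 2) and 1 - (2) = -1, so det(I - K) = -1. (Direct check: I - K =
[[5, -6, -6],
 [2, -2, -3],
 [2, -3, -2]]
has determinant -1.) The finite-dimensional Fredholm alternative says: either (I - K) is invertible, or ker(I - K) ≠ {0} and then range(I - K) = ker((I - K)^*)^⊥, with dim ker(I - K) = dim ker((I - K)^*). Since det(I - K) ≠ 0, 1 is not an eigenvalue of K and ker(I - K) = {0}, so we are in the first case: for every y there is a unique x = (I - K)^(-1) y. Explicitly, by the Sherman–Morrison formula, (I - u v^T)^(-1) = I + u v^T/(1 - v·u), i.e. (I - K)^(-1) = I - K.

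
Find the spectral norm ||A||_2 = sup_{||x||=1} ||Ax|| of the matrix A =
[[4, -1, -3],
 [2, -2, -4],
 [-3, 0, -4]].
||A||_2 ≈ 7.0072 (= sqrt(largest eigenvalue of A^T A))

||A||_2 = sigma_max(A) = sqrt(lambda_max(A^T A)). Form the symmetric matrix M = A^T A =
[[29, -8, -8],
 [-8, 5, 11],
 [-8, 11, 41]].
Its characteristic polynomial (trace, sum of principal 2x2 minors, determinant of M give the coefficients) is
  p(λ) = det(λ I - M) = λ^3 - 75λ^2 + 1290λ - 900.
No integer candidate from the rational root theorem (±divisors of 900) is a root, so the roots are irrational. The cubic discriminant is Δ = 800536500 > 0, so there are three distinct real roots. p(0) = -900 and p(1) = 316 have opposite signs, so a root lies in (0, 1); Newton's method refines it to λ ≈ 0.7282. p(25) = 100 and p(26) = -484 have opposite signs, so a root lies in (25, 26); Newton's method refines it to λ ≈ 25.1709. p(49) = -116 and p(50) = 1100 have opposite signs, so a root lies in (49, 50); Newton's method refines it to λ ≈ 49.1008. Check (Vieta): the three roots sum to 75, matching tr M = 75.
So the eigenvalues of A^T A are ≈ 0.7282, 25.1709, 49.1008 (all ≥ 0, as they must be for A^T A). The largest is λ_max ≈ 49.1008, hence ||A||_2 = sqrt(λ_max) ≈ 7.0072.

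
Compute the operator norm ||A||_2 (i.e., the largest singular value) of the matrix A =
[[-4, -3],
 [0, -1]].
||A||_2 = sqrt((26 + sqrt(612))/2) ≈ 5.0368 (= sqrt(largest eigenvalue of A^T A))

||A||_2 = sigma_max(A) = sqrt(lambda_max(A^T A)). Form the symmetric matrix M = A^T A =
[[16, 12],
 [12, 10]].
Its characteristic polynomial (trace, determinant of M give the coefficients) is
  p(λ) = det(λ I - M) = λ^2 - 26λ + 16.
For λ^2 - 26λ + 16 the discriminant is 612. It is nonnegative but not a perfect square, so the roots are real and irrational: λ = (26 ± sqrt(612))/2 ≈ 25.3693, 0.6307.
So the eigenvalues of A^T A are ≈ 0.6307, 25.3693 (all ≥ 0, as they must be for A^T A). The largest is λ_max = (26 + sqrt(612))/2 ≈ 25.3693, hence ||A||_2 = sqrt(λ_max) = sqrt((26 + sqrt(612))/2) ≈ 5.0368.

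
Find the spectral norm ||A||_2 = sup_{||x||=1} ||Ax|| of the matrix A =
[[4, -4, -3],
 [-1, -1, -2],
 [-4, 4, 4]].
||A||_2 ≈ 9.4773 (= sqrt(largest eigenvalue of A^T A))

||A||_2 = sigma_max(A) = sqrt(lambda_max(A^T A)). Form the symmetric matrix M = A^T A =
[[33, -31, -26],
 [-31, 33, 30],
 [-26, 30, 29]].
Its characteristic polynomial (trace, sum of principal 2x2 minors, determinant of M give the coefficients) is
  p(λ) = det(λ I - M) = λ^3 - 95λ^2 + 466λ - 64.
No integer candidate from the rational root theorem (±divisors of 64) is a root, so the roots are irrational. The cubic discriminant is Δ = 1386454564 > 0, so there are three distinct real roots. p(0) = -64 and p(1) = 308 have opposite signs, so a root lies in (0, 1); Newton's method refines it to λ ≈ 0.1414. p(5) = 16 and p(6) = -472 have opposite signs, so a root lies in (5, 6); Newton's method refines it to λ ≈ 5.0388. p(89) = -6116 and p(90) = 1376 have opposite signs, so a root lies in (89, 90); Newton's method refines it to λ ≈ 89.8198. Check (Vieta): the three roots sum to 95, matching tr M = 95.
So the eigenvalues of A^T A are ≈ 0.1414, 5.0388, 89.8198 (all ≥ 0, as they must be for A^T A). The largest is λ_max ≈ 89.8198, hence ||A||_2 = sqrt(λ_max) ≈ 9.4773.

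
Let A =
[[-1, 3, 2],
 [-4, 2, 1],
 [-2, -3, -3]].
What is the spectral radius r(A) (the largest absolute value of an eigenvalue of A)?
r(A) ≈ 3.6361

The eigenvalues of A are the roots of its characteristic polynomial. With M = A (coefficients from the trace, the sum of principal 2x2 minors, and det A):
  p(λ) = det(λ I - M) = λ^3 + 2λ^2 + 14λ + 7.
No integer candidate from the rational root theorem (±divisors of 7) is a root, so the roots are irrational. The cubic discriminant is Δ = -8211 < 0, so there is one real root and a complex-conjugate pair. p(-1) = -6 and p(0) = 7 have opposite signs, so a root lies in (-1, 0); Newton's method refines it to λ ≈ -0.5294. Dividing out (λ - (-0.5294)) leaves approximately λ^2 + 1.4706λ + 13.2214. For λ^2 + 1.4706λ + 13.2214 the discriminant is -50.7232. It is negative, so the remaining roots are the complex-conjugate pair λ ≈ -0.7353 ± 3.561i. Their product equals the constant term, so |λ|^2 ≈ 13.2214 and |λ| ≈ 3.6361.
Thus the eigenvalues (to 4 decimals) are -0.5294 (modulus 0.5294); -0.7353 ± 3.561i (modulus 3.6361). The spectral radius is the largest modulus: r(A) ≈ 3.6361. (Cross-check: r(A) ≤ ||A||_2 ≈ 6.0394; equality holds whenever A is normal, though it can also hold for some non-normal A.)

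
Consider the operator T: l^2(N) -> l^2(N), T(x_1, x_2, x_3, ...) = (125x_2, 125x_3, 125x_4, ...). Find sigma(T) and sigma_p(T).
sigma(T) = closed disk {z in C : |z| ≤ 125}; sigma_p(T) = open disk {z in C : |z| < 125}

Note T = 125·V where V is the unit left shift (V x)_k = x_{k+1}; so sigma(T) = 125·sigma(V) and ||T|| = 125||V||. ||T x||^2 = 15625sum_{k≥2} |x_k|^2 ≤ 15625||x||^2, with equality on {x : x_1 = 0}, so ||T|| = 125. For any lambda with |lambda| < 125, set r = lambda/125 (|r| < 1); the vector x = (1, r, r^2, ...) is in l^2 and satisfies T x = 125(r, r^2, ...) = lambda x, so lambda is an eigenvalue. On the boundary |lambda| = 125 the geometric series diverges, so no l^2 eigenvector exists, but these lambda lie in the approximate point spectrum. Hence sigma(T) is the closed disk of radius 125 and sigma_p(T) is the open disk.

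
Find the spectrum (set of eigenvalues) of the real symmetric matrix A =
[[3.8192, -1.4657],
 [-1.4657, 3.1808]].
sigma(A) ≈ {2, 5}

A is real symmetric, so its spectrum consists of real eigenvalues. Expanding the characteristic polynomial of the displayed matrix gives
  det(λ I - A) = p(λ) = λ^2 + (-7)λ + (10).
Solving p(λ) = 0 yields eigenvalues ≈ 2, 5. (A is shown rounded to 4 decimals, so these recover the underlying integer eigenvalues to within that precision.)
Verification: the trace of A = 7 equals the sum of eigenvalues 7, and det(A) ≈ 9.9998 matches the eigenvalue product 10.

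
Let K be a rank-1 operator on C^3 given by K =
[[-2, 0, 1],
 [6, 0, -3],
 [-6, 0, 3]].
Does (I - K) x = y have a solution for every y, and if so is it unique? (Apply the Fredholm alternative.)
(I - K) is singular (det(I - K) = 0, i.e. 1 ∈ sigma(K)). (I - K) x = y is solvable iff y ⊥ ker((I - K)^*) = span{(-2, 0, 1)}, i.e. iff -2y_1 + y_3 = 0. When solvable, the solutions are x = y + c·(1, -3, 3), c arbitrary (ker(I - K) = span{(1, -3, 3)}, dimension 1).

K has rank 1, so it is an outer product K = u v^T: every row of K is a multiple of one row vector. Reading off the entries, u = (1, -3, 3) and v = (-2, 0, 1) (row i of K equals u_i·v^T). A rank-one matrix u v^T satisfies K u = u (v·u) and kills the (2)-dimensional subspace v^⊥, so its characteristic polynomial is lambda^2 (lambda - v·u) with v·u = tr K = 1. Hence the eigenvalues of I - K are 1 (multiplicity 2) and 1 - (1) = 0, so det(I - K) = 0. (Direct check: I - K =
[[3, 0, -1],
 [-6, 1, 3],
 [6, 0, -2]]
has determinant 0.) So 1 is an eigenvalue of K and (I - K) is not invertible. The finite-dimensional Fredholm alternative says: either (I - K) is invertible, or ker(I - K) ≠ {0} and then range(I - K) = ker((I - K)^*)^⊥, with dim ker(I - K) = dim ker((I - K)^*). We are in the second case, so we need both kernels. Kernel of I - K: (I - K) u = u - u (v·u) = u - u = 0, so ker(I - K) = span{u} = span{(1, -3, 3)} (it is exactly 1-dimensional because rank(I - K) = 2). Kernel of the adjoint: K is real, so (I - K)^* = I - K^T = I - v u^T, and (I - v u^T) v = v - v (u·v) = 0; hence ker((I - K)^*) = span{v} = span{(-2, 0, 1)}. Therefore (I - K) x = y is solvable iff <y, v> = 0, i.e. iff -2y_1 + y_3 = 0. When this holds, K y = u (v·y) = 0, so (I - K) y = y and x = y is a particular solution; the full solution set is the line x = y + c·u = y + c·(1, -3, 3), c ∈ C.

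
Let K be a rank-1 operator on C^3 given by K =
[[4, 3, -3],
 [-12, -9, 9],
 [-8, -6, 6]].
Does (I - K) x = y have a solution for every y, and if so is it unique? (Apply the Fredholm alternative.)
(I - K) is singular (det(I - K) = 0, i.e. 1 ∈ sigma(K)). (I - K) x = y is solvable iff y ⊥ ker((I - K)^*) = span{(4, 3, -3)}, i.e. iff 4y_1 + 3y_2 - 3y_3 = 0. When solvable, the solutions are x = y + c·(1, -3, -2), c arbitrary (ker(I - K) = span{(1, -3, -2)}, dimension 1).

K has rank 1, so it is an outer product K = u v^T: every row of K is a multiple of one row vector. Reading off the entries, u = (1, -3, -2) and v = (4, 3, -3) (row i of K equals u_i·v^T). A rank-one matrix u v^T satisfies K u = u (v·u) and kills the (2)-dimensional subspace v^⊥, so its characteristic polynomial is lambda^2 (lambda - v·u) with v·u = tr K = 1. Hence the eigenvalues of I - K are 1 (multiplicity 2) and 1 - (1) = 0, so det(I - K) = 0. (Direct check: I - K =
[[-3, -3, 3],
 [12, 10, -9],
 [8, 6, -5]]
has determinant 0.) So 1 is an eigenvalue of K and (I - K) is not invertible. The finite-dimensional Fredholm alternative says: either (I - K) is invertible, or ker(I - K) ≠ {0} and then range(I - K) = ker((I - K)^*)^⊥, with dim ker(I - K) = dim ker((I - K)^*). We are in the second case, so we need both kernels. Kernel of I - K: (I - K) u = u - u (v·u) = u - u = 0, so ker(I - K) = span{u} = span{(1, -3, -2)} (it is exactly 1-dimensional because rank(I - K) = 2). Kernel of the adjoint: K is real, so (I - K)^* = I - K^T = I - v u^T, and (I - v u^T) v = v - v (u·v) = 0; hence ker((I - K)^*) = span{v} = span{(4, 3, -3)}. Therefore (I - K) x = y is solvable iff <y, v> = 0, i.e. iff 4y_1 + 3y_2 - 3y_3 = 0. When this holds, K y = u (v·y) = 0, so (I - K) y = y and x = y is a particular solution; the full solution set is the line x = y + c·u = y + c·(1, -3, -2), c ∈ C.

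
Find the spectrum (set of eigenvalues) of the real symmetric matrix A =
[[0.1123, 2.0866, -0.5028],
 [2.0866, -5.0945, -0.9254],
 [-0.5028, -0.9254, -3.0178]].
sigma(A) ≈ {-6, -3, 1}

A is real symmetric, so its spectrum consists of real eigenvalues. Expanding the characteristic polynomial of the displayed matrix gives
  det(λ I - A) = p(λ) = λ^3 + (8)λ^2 + (9)λ + (-18).
Solving p(λ) = 0 yields eigenvalues ≈ -6, -3, 1. (A is shown rounded to 4 decimals, so these recover the underlying integer eigenvalues to within that precision.)
Verification: the trace of A = -8 equals the sum of eigenvalues -8, and det(A) ≈ 17.9992 matches the eigenvalue product 18.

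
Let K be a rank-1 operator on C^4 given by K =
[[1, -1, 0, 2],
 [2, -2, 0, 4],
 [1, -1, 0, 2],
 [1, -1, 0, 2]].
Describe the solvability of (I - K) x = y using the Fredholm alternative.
(I - K) is singular (det(I - K) = 0, i.e. 1 ∈ sigma(K)). (I - K) x = y is solvable iff y ⊥ ker((I - K)^*) = span{(1, -1, 0, 2)}, i.e. iff y_1 - y_2 + 2y_4 = 0. When solvable, the solutions are x = y + c·(1, 2, 1, 1), c arbitrary (ker(I - K) = span{(1, 2, 1, 1)}, dimension 1).

K has rank 1, so it is an outer product K = u v^T: every row of K is a multiple of one row vector. Reading off the entries, u = (1, 2, 1, 1) and v = (1, -1, 0, 2) (row i of K equals u_i·v^T). A rank-one matrix u v^T satisfies K u = u (v·u) and kills the (3)-dimensional subspace v^⊥, so its characteristic polynomial is lambda^3 (lambda - v·u) with v·u = tr K = 1. Hence the eigenvalues of I - K are 1 (multiplicity 3) and 1 - (1) = 0, so det(I - K) = 0. (Direct check: I - K =
[[0, 1, 0, -2],
 [-2, 3, 0, -4],
 [-1, 1, 1, -2],
 [-1, 1, 0, -1]]
has determinant 0.) So 1 is an eigenvalue of K and (I - K) is not invertible. The finite-dimensional Fredholm alternative says: either (I - K) is invertible, or ker(I - K) ≠ {0} and then range(I - K) = ker((I - K)^*)^⊥, with dim ker(I - K) = dim ker((I - K)^*). We are in the second case, so we need both kernels. Kernel of I - K: (I - K) u = u - u (v·u) = u - u = 0, so ker(I - K) = span{u} = span{(1, 2, 1, 1)} (it is exactly 1-dimensional because rank(I - K) = 3). Kernel of the adjoint: K is real, so (I - K)^* = I - K^T = I - v u^T, and (I - v u^T) v = v - v (u·v) = 0; hence ker((I - K)^*) = span{v} = span{(1, -1, 0, 2)}. Therefore (I - K) x = y is solvable iff <y, v> = 0, i.e. iff y_1 - y_2 + 2y_4 = 0. When this holds, K y = u (v·y) = 0, so (I - K) y = y and x = y is a particular solution; the full solution set is the line x = y + c·u = y + c·(1, 2, 1, 1), c ∈ C.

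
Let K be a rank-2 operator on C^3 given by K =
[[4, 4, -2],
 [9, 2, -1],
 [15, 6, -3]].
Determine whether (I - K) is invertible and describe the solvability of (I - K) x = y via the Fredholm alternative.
(I - K) is invertible (det(I - K) = -12 ≠ 0), so for every y in C^3 the equation (I - K) x = y has a unique solution.

K has rank 2 and factors as K = U V^T = u1 v1^T + u2 v2^T with u1 = (1, -3, -3), v1 = (-2, 0, 0), u2 = (-2, -1, -3), v2 = (-3, -2, 1) (multiplying out reproduces the displayed K). The nonzero eigenvalues of U V^T coincide with those of the 2 x 2 matrix G = V^T U = [[v1·u1, v1·u2], [v2·u1, v2·u2]] = [[-2, 4], [0, 5]], and by the Sylvester determinant identity det(I_3 - U V^T) = det(I_2 - V^T U) = det([[3, -4], [0, -4]]) = (3)(-4) - (-4)(0) = -12. (Direct check: I - K =
[[-3, -4, 2],
 [-9, -1, 1],
 [-15, -6, 4]]
has determinant -12.) The finite-dimensional Fredholm alternative says: either (I - K) is invertible, or ker(I - K) ≠ {0} and then range(I - K) = ker((I - K)^*)^⊥, with dim ker(I - K) = dim ker((I - K)^*). Since det(I - K) ≠ 0, 1 is not an eigenvalue of K and ker(I - K) = {0}, so we are in the first case: for every y there is a unique x = (I - K)^(-1) y. (Explicitly, by the Woodbury identity, (I - U V^T)^(-1) = I + U (I_2 - G)^(-1) V^T.)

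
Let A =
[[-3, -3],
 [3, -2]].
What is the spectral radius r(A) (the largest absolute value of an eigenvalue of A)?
r(A) = sqrt(15) ≈ 3.873

The eigenvalues of A are the roots of its characteristic polynomial. With M = A (coefficients from the trace and determinant):
  p(λ) = det(λ I - M) = λ^2 + 5λ + 15.
For λ^2 + 5λ + 15 the discriminant is -35. It is negative, so the roots are the complex-conjugate pair λ = -5/2 ± (sqrt(35)/2) i ≈ -2.5 ± 2.958i. For a conjugate pair the product of the roots equals the constant term, so |λ|^2 = 15 and |λ| = sqrt(15) ≈ 3.873.
Thus the eigenvalues (to 4 decimals) are -2.5 ± 2.958i (modulus 3.873). The spectral radius is the largest modulus: r(A) = sqrt(15) ≈ 3.873. (Cross-check: r(A) ≤ ||A||_2 ≈ 4.4051; equality holds whenever A is normal, though it can also hold for some non-normal A.)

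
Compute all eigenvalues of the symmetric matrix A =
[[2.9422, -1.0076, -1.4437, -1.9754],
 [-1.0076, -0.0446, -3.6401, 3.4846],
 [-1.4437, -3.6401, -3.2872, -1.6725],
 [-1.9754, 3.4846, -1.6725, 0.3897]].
sigma(A) ≈ {-6, -3, 3, 6}

A is real symmetric, so its spectrum consists of real eigenvalues. Expanding the characteristic polynomial of the displayed matrix gives
  det(λ I - A) = p(λ) = λ^4 + (0)λ^3 + (-45)λ^2 + (0.0021)λ + (324).
Solving p(λ) = 0 yields eigenvalues ≈ -6, -3, 3, 6. (A is shown rounded to 4 decimals, so these recover the underlying integer eigenvalues to within that precision.)
Verification: the trace of A = 0 equals the sum of eigenvalues 0, and det(A) ≈ 324.0003 matches the eigenvalue product 324.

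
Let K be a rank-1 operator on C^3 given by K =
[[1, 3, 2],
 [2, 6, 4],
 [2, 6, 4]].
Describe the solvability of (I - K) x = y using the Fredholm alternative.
(I - K) is invertible (det(I - K) = -10 ≠ 0), so for every y in C^3 the equation (I - K) x = y has a unique solution.

K has rank 1, so it is an outer product K = u v^T: every row of K is a multiple of one row vector. Reading off the entries, u = (1, 2, 2) and v = (1, 3, 2) (row i of K equals u_i·v^T). A rank-one matrix u v^T satisfies K u = u (v·u) and kills the (2)-dimensional subspace v^⊥, so its characteristic polynomial is lambda^2 (lambda - v·u) with v·u = tr K = 11. Hence the eigenvalues of I - K are 1 (multiplicity 2) and 1 - (11) = -10, so det(I - K) = -10. (Direct check: I - K =
[[0, -3, -2],
 [-2, -5, -4],
 [-2, -6, -3]]
has determinant -10.) The finite-dimensional Fredholm alternative says: either (I - K) is invertible, or ker(I - K) ≠ {0} and then range(I - K) = ker((I - K)^*)^⊥, with dim ker(I - K) = dim ker((I - K)^*). Since det(I - K) ≠ 0, 1 is not an eigenvalue of K and ker(I - K) = {0}, so we are in the first case: for every y there is a unique x = (I - K)^(-1) y. Explicitly, by the Sherman–Morrison formula, (I - u v^T)^(-1) = I + u v^T/(1 - v·u), i.e. (I - K)^(-1) = I + K/(-10).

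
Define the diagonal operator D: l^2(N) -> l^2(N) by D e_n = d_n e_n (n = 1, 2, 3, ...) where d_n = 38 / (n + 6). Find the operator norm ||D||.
||D|| = 38/7 (attained at n = 1)

For D diagonal, ||D|| = sup_n |d_n| = sup_n 38/(n + 6). This is positive and strictly decreasing in n, so the supremum is attained at n = 1: d_1 = 38/(1 + 6) = 38/7. Hence ||D|| = 38/7.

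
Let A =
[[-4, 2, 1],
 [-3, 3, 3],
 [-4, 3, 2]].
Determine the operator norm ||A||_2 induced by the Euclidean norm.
||A||_2 ≈ 8.6098 (= sqrt(largest eigenvalue of A^T A))

||A||_2 = sigma_max(A) = sqrt(lambda_max(A^T A)). Form the symmetric matrix M = A^T A =
[[41, -29, -21],
 [-29, 22, 17],
 [-21, 17, 14]].
Its characteristic polynomial (trace, sum of principal 2x2 minors, determinant of M give the coefficients) is
  p(λ) = det(λ I - M) = λ^3 - 77λ^2 + 213λ - 9.
No integer candidate from the rational root theorem (±divisors of 9) is a root, so the roots are irrational. The cubic discriminant is Δ = 216558000 > 0, so there are three distinct real roots. p(0) = -9 and p(1) = 128 have opposite signs, so a root lies in (0, 1); Newton's method refines it to λ ≈ 0.0429. p(2) = 117 and p(3) = -36 have opposite signs, so a root lies in (2, 3); Newton's method refines it to λ ≈ 2.8288. p(74) = -675 and p(75) = 4716 have opposite signs, so a root lies in (74, 75); Newton's method refines it to λ ≈ 74.1282. Check (Vieta): the three roots sum to 77, matching tr M = 77.
So the eigenvalues of A^T A are ≈ 0.0429, 2.8288, 74.1282 (all ≥ 0, as they must be for A^T A). The largest is λ_max ≈ 74.1282, hence ||A||_2 = sqrt(λ_max) ≈ 8.6098.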